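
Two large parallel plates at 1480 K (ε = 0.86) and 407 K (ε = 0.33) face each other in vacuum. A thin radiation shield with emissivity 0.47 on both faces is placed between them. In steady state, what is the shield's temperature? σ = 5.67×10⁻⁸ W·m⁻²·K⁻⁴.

In steady state the net flux on the hot side equals that on the cold side.
σ(T₁⁴−T_s⁴)/D₁ = σ(T_s⁴−T₂⁴)/D₂, with D₁ = 1/ε₁+1/ε_s−1 = 2.290, D₂ = 1/ε_s+1/ε₂−1 = 4.158.
Solve for T_s⁴: T_s⁴ = (D₂·T₁⁴ + D₁·T₂⁴)/(D₁+D₂) = 3.103×10¹² K⁴.

T_s ≈ 1330 K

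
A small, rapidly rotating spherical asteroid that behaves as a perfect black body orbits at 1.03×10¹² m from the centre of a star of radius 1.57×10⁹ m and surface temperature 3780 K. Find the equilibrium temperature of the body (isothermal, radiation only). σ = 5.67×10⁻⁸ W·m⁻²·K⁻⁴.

The star's surface emits σT_*⁴; at distance d the flux is S = σT_*⁴(R_*/d)².
S = 5.67×10⁻⁸·(3780)⁴·(1.57×10⁹/1.03×10¹²)² = 26.90 W/m².
For an isothermal sphere T⁴ = (1−a)S/(4σ) = 1.186×10⁸ K⁴.

T ≈ 104 K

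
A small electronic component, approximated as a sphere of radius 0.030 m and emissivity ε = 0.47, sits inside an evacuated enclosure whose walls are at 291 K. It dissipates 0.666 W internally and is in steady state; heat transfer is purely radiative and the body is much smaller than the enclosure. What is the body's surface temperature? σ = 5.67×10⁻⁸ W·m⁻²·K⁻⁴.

For a small grey body in a large enclosure, net radiated power = εσA(T⁴ − T_w⁴).
Steady state: P = εσA(T⁴ − T_w⁴) with A = 4πr² = 0.01131 m².
T⁴ = P/(εσA) + T_w⁴ = 0.666/(0.47·5.67×10⁻⁸·0.01131) + (291)⁴
    = 2.210×10⁹ + 7.171×10⁹ = 9.381×10⁹ K⁴.

T ≈ 311 K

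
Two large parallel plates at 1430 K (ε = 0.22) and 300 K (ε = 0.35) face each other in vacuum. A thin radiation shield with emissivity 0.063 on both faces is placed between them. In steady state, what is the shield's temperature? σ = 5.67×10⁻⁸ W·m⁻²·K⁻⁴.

T_s ≈ 1190 K

In steady state the net flux on the hot side equals that on the cold side.
σ(T₁⁴−T_s⁴)/D₁ = σ(T_s⁴−T₂⁴)/D₂, with D₁ = 1/ε₁+1/ε_s−1 = 19.42, D₂ = 1/ε_s+1/ε₂−1 = 17.73.
Solve for T_s⁴: T_s⁴ = (D₂·T₁⁴ + D₁·T₂⁴)/(D₁+D₂) = 2.000×10¹² K⁴.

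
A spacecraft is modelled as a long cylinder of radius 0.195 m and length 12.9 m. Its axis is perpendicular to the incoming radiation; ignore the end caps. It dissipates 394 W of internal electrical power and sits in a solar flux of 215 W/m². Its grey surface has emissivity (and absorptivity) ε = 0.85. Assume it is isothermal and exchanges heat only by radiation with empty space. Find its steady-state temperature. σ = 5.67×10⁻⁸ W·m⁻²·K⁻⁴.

At steady state, absorbed solar power + internal power = radiated power.
Absorbed: α·S·A_cross = 0.85·215·5.031 = 919.4 W (cross-section 2rL).
Total input = 919.4 + 394 = 1313 W.
Radiated: εσ·A_surf·T⁴ with A_surf = 2πrL = 15.81 m².
T⁴ = 1313/(0.85·5.67×10⁻⁸·15.81) = 1.724×10⁹ K⁴.

T ≈ 204 K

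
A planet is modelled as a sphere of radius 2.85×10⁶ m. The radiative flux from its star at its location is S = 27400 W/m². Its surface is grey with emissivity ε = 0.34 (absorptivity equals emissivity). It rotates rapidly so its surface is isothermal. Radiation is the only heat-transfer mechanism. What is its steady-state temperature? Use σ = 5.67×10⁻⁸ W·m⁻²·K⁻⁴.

T ≈ 590 K

At equilibrium, absorbed power = emitted power.
Absorbing cross-section = πr² = 2.552×10¹³ m²; emitting surface = 4πr² = 1.021×10¹⁴ m² (ratio 4).
εS·A_cross = εσ·A_surf·T⁴  ⇒  T⁴ = S/(4σ)   (ε cancels).
T⁴ = 27400/(4·5.67×10⁻⁸) = 1.208×10¹¹ K⁴.
T = (1.208×10¹¹)^(1/4).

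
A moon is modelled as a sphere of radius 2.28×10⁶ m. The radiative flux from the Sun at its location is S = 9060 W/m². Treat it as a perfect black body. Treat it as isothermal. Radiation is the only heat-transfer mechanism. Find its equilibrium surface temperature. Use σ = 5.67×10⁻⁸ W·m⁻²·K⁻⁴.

At equilibrium, absorbed power = emitted power.
Absorbing cross-section = πr² = 1.633×10¹³ m²; emitting surface = 4πr² = 6.533×10¹³ m² (ratio 4).
S·A_cross = εσ·A_surf·T⁴  ⇒  T⁴ = S/(4σ).
T⁴ = 1.00·9060/(4·5.67×10⁻⁸) = 3.995×10¹⁰ K⁴.
T = (3.995×10¹⁰)^(1/4).

T ≈ 447 K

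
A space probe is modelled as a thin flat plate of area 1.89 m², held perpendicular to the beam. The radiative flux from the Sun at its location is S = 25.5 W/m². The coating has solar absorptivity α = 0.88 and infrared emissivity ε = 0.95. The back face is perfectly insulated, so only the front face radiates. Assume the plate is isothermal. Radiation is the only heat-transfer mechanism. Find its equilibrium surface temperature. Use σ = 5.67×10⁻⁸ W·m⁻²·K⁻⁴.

At equilibrium, absorbed power = emitted power.
Absorbing cross-section = A = 1.890 m²; emitting surface = A = 1.890 m² (ratio 1).
αS·A_cross = εσ·A_surf·T⁴  ⇒  T⁴ = αS/(ε·1σ).
T⁴ = 0.880·25.5/(0.95·1·5.67×10⁻⁸) = 4.166×10⁸ K⁴.
T = (4.166×10⁸)^(1/4).

T ≈ 143 K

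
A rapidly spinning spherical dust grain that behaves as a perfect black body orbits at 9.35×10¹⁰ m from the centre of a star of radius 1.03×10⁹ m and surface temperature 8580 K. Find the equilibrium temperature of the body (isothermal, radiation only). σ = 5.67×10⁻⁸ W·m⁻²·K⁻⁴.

T ≈ 637 K

The star's surface emits σT_*⁴; at distance d the flux is S = σT_*⁴(R_*/d)².
S = 5.67×10⁻⁸·(8580)⁴·(1.03×10⁹/9.35×10¹⁰)² = 37290 W/m².
For an isothermal sphere T⁴ = (1−a)S/(4σ) = 1.644×10¹¹ K⁴.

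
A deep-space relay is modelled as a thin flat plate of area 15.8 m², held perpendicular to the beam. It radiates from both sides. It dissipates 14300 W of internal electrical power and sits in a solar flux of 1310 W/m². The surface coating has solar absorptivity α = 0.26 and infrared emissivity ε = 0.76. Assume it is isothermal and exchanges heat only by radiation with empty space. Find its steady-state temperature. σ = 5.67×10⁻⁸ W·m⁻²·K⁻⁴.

At steady state, absorbed solar power + internal power = radiated power.
Absorbed: α·S·A_cross = 0.26·1310·15.80 = 5381 W (cross-section A).
Total input = 5381 + 14300 = 19680 W.
Radiated: εσ·A_surf·T⁴ with A_surf = 2A = 31.60 m².
T⁴ = 19680/(0.76·5.67×10⁻⁸·31.60) = 1.445×10¹⁰ K⁴.

T ≈ 347 K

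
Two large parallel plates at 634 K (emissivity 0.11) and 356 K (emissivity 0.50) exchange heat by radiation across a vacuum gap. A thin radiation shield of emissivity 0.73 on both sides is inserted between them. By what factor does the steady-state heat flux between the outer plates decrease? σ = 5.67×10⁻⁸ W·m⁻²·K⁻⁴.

factor ≈ 1.17

Without shield: q₀ = σΔ(T⁴)/(1/ε₁+1/ε₂−1) with denominator 10.09.
With shield the two gaps are in series; the resistances add: (1/ε₁+1/ε_s−1)+(1/ε_s+1/ε₂−1) = 9.461+2.370 = 11.83.
Heat-flux ratio q₀/q = 11.83/10.09.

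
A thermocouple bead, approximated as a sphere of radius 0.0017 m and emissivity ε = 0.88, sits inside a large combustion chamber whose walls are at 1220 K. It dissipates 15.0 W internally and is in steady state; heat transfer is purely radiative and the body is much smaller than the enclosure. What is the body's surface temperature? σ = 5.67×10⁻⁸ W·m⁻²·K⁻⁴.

For a small grey body in a large enclosure, net radiated power = εσA(T⁴ − T_w⁴).
Steady state: P = εσA(T⁴ − T_w⁴) with A = 4πr² = 3.632×10⁻⁵ m².
T⁴ = P/(εσA) + T_w⁴ = 15.0/(0.88·5.67×10⁻⁸·3.632×10⁻⁵) + (1220)⁴
    = 8.278×10¹² + 2.215×10¹² = 1.049×10¹³ K⁴.

T ≈ 1800 K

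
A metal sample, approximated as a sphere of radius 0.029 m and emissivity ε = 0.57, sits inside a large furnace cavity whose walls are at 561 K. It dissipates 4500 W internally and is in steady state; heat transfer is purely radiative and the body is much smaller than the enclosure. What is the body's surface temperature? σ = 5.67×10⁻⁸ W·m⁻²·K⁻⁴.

For a small grey body in a large enclosure, net radiated power = εσA(T⁴ − T_w⁴).
Steady state: P = εσA(T⁴ − T_w⁴) with A = 4πr² = 0.01057 m².
T⁴ = P/(εσA) + T_w⁴ = 4500/(0.57·5.67×10⁻⁸·0.01057) + (561)⁴
    = 1.317×10¹³ + 9.905×10¹⁰ = 1.327×10¹³ K⁴.

T ≈ 1910 K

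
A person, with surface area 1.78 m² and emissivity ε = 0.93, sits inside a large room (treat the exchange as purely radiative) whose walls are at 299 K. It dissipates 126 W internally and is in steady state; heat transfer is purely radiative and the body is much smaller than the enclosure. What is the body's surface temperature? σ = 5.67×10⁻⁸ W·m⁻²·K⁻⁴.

T ≈ 311 K

For a small grey body in a large enclosure, net radiated power = εσA(T⁴ − T_w⁴).
Steady state: P = εσA(T⁴ − T_w⁴) with A = 1.78 m².
T⁴ = P/(εσA) + T_w⁴ = 126/(0.93·5.67×10⁻⁸·1.780) + (299)⁴
    = 1.342×10⁹ + 7.993×10⁹ = 9.335×10⁹ K⁴.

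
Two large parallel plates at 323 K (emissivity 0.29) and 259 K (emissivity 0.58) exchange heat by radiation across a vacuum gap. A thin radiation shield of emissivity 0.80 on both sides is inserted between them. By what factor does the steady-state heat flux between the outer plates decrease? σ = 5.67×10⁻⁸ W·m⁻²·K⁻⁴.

factor ≈ 1.36

Without shield: q₀ = σΔ(T⁴)/(1/ε₁+1/ε₂−1) with denominator 4.172.
With shield the two gaps are in series; the resistances add: (1/ε₁+1/ε_s−1)+(1/ε_s+1/ε₂−1) = 3.698+1.974 = 5.672.
Heat-flux ratio q₀/q = 5.672/4.172.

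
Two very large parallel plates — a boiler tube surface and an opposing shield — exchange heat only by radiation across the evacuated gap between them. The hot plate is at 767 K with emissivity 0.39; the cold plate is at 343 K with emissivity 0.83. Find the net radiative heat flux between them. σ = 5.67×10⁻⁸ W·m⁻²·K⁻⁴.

q ≈ 6800 W/m²

For two infinite grey parallel plates, q = σ(T₁⁴ − T₂⁴)/(1/ε₁ + 1/ε₂ − 1).
T₁⁴ − T₂⁴ = 3.461×10¹¹ − 1.384×10¹⁰ = 3.322×10¹¹ K⁴.
1/ε₁ + 1/ε₂ − 1 = 2.564 + 1.205 − 1 = 2.769.
q = 5.67×10⁻⁸ × 3.322×10¹¹ / 2.769.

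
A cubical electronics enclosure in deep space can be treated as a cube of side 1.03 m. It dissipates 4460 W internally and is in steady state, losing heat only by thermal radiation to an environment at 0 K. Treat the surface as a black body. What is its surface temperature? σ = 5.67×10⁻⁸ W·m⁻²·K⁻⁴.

Steady state: internal power = radiated power, P = εσA T⁴.
Radiating area A = 6L² = 6.365 m².
T⁴ = P/(εσA) = 4460/(1.0·5.67×10⁻⁸·6.365) = 1.236×10¹⁰ K⁴.
T = (1.236×10¹⁰)^(1/4).

T ≈ 333 K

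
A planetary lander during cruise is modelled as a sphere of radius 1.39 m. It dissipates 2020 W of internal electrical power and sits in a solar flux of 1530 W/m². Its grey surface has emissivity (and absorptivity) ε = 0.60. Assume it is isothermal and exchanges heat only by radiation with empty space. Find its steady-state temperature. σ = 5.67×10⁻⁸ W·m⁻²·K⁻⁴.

At steady state, absorbed solar power + internal power = radiated power.
Absorbed: α·S·A_cross = 0.60·1530·6.070 = 5572 W (cross-section πr²).
Total input = 5572 + 2020 = 7592 W.
Radiated: εσ·A_surf·T⁴ with A_surf = 4πr² = 24.28 m².
T⁴ = 7592/(0.60·5.67×10⁻⁸·24.28) = 9.192×10⁹ K⁴.

T ≈ 310 K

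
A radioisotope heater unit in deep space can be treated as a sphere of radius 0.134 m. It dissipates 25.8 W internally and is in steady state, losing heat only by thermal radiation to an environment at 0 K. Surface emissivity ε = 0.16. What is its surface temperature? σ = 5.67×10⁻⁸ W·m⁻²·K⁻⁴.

T ≈ 335 K

Steady state: internal power = radiated power, P = εσA T⁴.
Radiating area A = 4πr² = 0.2256 m².
T⁴ = P/(εσA) = 25.8/(0.16·5.67×10⁻⁸·0.2256) = 1.260×10¹⁰ K⁴.
T = (1.260×10¹⁰)^(1/4).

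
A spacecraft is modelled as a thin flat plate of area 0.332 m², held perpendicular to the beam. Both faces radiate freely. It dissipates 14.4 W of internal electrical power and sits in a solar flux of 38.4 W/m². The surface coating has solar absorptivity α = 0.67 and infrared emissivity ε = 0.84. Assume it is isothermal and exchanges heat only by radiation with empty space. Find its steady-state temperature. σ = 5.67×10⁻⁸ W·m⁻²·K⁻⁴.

T ≈ 164 K

At steady state, absorbed solar power + internal power = radiated power.
Absorbed: α·S·A_cross = 0.67·38.4·0.3320 = 8.542 W (cross-section A).
Total input = 8.542 + 14.4 = 22.94 W.
Radiated: εσ·A_surf·T⁴ with A_surf = 2A = 0.6640 m².
T⁴ = 22.94/(0.84·5.67×10⁻⁸·0.6640) = 7.254×10⁸ K⁴.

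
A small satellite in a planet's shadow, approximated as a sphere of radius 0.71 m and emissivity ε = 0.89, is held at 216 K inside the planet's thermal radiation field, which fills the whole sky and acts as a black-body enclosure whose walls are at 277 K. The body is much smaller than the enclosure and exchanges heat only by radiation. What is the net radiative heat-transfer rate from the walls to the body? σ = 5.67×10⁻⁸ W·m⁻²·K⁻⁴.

P_net ≈ 1190 W

For a small grey body in a large enclosure: P_net = εσA(T_body⁴ − T_wall⁴).
A = 4πr² = 6.335 m²; T_body⁴ − T_wall⁴ = 2.177×10⁹ − 5.887×10⁹ = -3.711×10⁹ K⁴.
|P_net| = 0.89·5.67×10⁻⁸·6.335·3.711×10⁹.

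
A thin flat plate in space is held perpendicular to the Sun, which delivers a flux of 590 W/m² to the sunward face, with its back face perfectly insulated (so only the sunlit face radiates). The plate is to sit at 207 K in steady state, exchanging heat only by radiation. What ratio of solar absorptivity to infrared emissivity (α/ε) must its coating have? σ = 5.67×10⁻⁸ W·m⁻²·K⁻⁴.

α/ε ≈ 0.176

Balance: αS·A = εσ·1A·T⁴ ⇒ α/ε = σT⁴/S.
α/ε = 5.67×10⁻⁸·(207)⁴/590 = 5.67×10⁻⁸·1.836×10⁹/590.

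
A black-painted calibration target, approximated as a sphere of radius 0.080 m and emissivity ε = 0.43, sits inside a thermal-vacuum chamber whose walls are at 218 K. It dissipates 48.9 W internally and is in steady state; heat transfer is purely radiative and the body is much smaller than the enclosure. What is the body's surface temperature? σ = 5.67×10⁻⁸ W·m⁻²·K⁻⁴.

For a small grey body in a large enclosure, net radiated power = εσA(T⁴ − T_w⁴).
Steady state: P = εσA(T⁴ − T_w⁴) with A = 4πr² = 0.08042 m².
T⁴ = P/(εσA) + T_w⁴ = 48.9/(0.43·5.67×10⁻⁸·0.08042) + (218)⁴
    = 2.494×10¹⁰ + 2.259×10⁹ = 2.720×10¹⁰ K⁴.

T ≈ 406 K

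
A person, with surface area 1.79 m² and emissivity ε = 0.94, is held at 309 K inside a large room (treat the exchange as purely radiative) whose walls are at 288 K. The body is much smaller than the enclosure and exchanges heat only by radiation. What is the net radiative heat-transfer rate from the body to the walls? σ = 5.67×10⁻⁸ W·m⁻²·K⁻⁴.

P_net ≈ 213 W

For a small grey body in a large enclosure: P_net = εσA(T_body⁴ − T_wall⁴).
A = 1.79 m²; T_body⁴ − T_wall⁴ = 9.117×10⁹ − 6.880×10⁹ = 2.237×10⁹ K⁴.
|P_net| = 0.94·5.67×10⁻⁸·1.790·2.237×10⁹.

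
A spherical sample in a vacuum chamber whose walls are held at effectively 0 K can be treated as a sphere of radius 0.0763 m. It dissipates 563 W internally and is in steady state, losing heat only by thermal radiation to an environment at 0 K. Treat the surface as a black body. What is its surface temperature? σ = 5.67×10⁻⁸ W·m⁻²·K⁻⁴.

Steady state: internal power = radiated power, P = εσA T⁴.
Radiating area A = 4πr² = 0.07316 m².
T⁴ = P/(εσA) = 563/(1.0·5.67×10⁻⁸·0.07316) = 1.357×10¹¹ K⁴.
T = (1.357×10¹¹)^(1/4).

T ≈ 607 K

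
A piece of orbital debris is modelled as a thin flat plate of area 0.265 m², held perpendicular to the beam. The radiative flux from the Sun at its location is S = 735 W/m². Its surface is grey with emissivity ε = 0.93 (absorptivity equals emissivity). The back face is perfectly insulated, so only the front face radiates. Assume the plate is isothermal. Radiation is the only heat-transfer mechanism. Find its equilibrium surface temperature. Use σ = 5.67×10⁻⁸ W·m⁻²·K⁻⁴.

At equilibrium, absorbed power = emitted power.
Absorbing cross-section = A = 0.2650 m²; emitting surface = A = 0.2650 m² (ratio 1).
εS·A_cross = εσ·A_surf·T⁴  ⇒  T⁴ = S/(1σ)   (ε cancels).
T⁴ = 735/(1·5.67×10⁻⁸) = 1.296×10¹⁰ K⁴.
T = (1.296×10¹⁰)^(1/4).

T ≈ 337 K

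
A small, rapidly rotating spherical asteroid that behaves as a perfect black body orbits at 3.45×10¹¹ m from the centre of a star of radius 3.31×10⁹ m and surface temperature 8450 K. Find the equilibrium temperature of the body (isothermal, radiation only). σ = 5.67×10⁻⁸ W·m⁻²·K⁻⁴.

The star's surface emits σT_*⁴; at distance d the flux is S = σT_*⁴(R_*/d)².
S = 5.67×10⁻⁸·(8450)⁴·(3.31×10⁹/3.45×10¹¹)² = 26610 W/m².
For an isothermal sphere T⁴ = (1−a)S/(4σ) = 1.173×10¹¹ K⁴.

T ≈ 585 K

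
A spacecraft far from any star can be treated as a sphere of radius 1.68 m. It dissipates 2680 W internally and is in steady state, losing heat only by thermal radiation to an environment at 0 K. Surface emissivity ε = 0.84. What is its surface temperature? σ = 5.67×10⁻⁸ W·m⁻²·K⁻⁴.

Steady state: internal power = radiated power, P = εσA T⁴.
Radiating area A = 4πr² = 35.47 m².
T⁴ = P/(εσA) = 2680/(0.84·5.67×10⁻⁸·35.47) = 1.587×10⁹ K⁴.
T = (1.587×10⁹)^(1/4).

T ≈ 200 K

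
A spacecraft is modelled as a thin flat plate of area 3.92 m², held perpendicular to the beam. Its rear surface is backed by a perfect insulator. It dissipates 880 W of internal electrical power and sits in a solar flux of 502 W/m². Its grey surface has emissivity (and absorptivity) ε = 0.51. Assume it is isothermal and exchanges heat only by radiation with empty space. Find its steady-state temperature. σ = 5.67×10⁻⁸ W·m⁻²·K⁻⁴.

At steady state, absorbed solar power + internal power = radiated power.
Absorbed: α·S·A_cross = 0.51·502·3.920 = 1004 W (cross-section A).
Total input = 1004 + 880 = 1884 W.
Radiated: εσ·A_surf·T⁴ with A_surf = A = 3.920 m².
T⁴ = 1884/(0.51·5.67×10⁻⁸·3.920) = 1.662×10¹⁰ K⁴.

T ≈ 359 K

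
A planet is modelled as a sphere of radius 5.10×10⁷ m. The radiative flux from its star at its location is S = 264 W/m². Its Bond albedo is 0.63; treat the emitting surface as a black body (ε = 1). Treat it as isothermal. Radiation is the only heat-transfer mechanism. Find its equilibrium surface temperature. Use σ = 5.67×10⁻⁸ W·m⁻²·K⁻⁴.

At equilibrium, absorbed power = emitted power.
Absorbing cross-section = πr² = 8.171×10¹⁵ m²; emitting surface = 4πr² = 3.269×10¹⁶ m² (ratio 4).
(1−a)S·A_cross = εσ·A_surf·T⁴  ⇒  T⁴ = (1−a)S/(4σ).
T⁴ = 0.370·264/(4·5.67×10⁻⁸) = 4.307×10⁸ K⁴.
T = (4.307×10⁸)^(1/4).

T ≈ 144 K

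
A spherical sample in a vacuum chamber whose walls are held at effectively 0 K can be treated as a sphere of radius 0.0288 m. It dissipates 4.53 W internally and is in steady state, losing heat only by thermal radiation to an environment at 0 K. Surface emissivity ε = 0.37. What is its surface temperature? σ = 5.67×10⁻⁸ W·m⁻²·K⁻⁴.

T ≈ 379 K

Steady state: internal power = radiated power, P = εσA T⁴.
Radiating area A = 4πr² = 0.01042 m².
T⁴ = P/(εσA) = 4.53/(0.37·5.67×10⁻⁸·0.01042) = 2.072×10¹⁰ K⁴.
T = (2.072×10¹⁰)^(1/4).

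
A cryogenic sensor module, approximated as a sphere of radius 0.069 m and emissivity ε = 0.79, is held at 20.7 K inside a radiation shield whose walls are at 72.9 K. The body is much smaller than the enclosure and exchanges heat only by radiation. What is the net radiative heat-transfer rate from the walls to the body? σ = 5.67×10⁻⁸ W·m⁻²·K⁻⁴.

For a small grey body in a large enclosure: P_net = εσA(T_body⁴ − T_wall⁴).
A = 4πr² = 0.05983 m²; T_body⁴ − T_wall⁴ = 1.836×10⁵ − 2.824×10⁷ = -2.806×10⁷ K⁴.
|P_net| = 0.79·5.67×10⁻⁸·0.05983·2.806×10⁷.

P_net ≈ 0.0752 W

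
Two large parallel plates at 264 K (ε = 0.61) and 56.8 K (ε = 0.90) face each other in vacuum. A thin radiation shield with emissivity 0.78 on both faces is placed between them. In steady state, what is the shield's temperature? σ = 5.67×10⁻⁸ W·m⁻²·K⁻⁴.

T_s ≈ 213 K

In steady state the net flux on the hot side equals that on the cold side.
σ(T₁⁴−T_s⁴)/D₁ = σ(T_s⁴−T₂⁴)/D₂, with D₁ = 1/ε₁+1/ε_s−1 = 1.921, D₂ = 1/ε_s+1/ε₂−1 = 1.393.
Solve for T_s⁴: T_s⁴ = (D₂·T₁⁴ + D₁·T₂⁴)/(D₁+D₂) = 2.048×10⁹ K⁴.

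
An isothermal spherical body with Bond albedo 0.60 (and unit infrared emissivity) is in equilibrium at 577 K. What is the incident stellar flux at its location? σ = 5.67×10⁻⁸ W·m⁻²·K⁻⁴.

S ≈ 62800 W/m²

(1−a)S·πr² = σ·4πr²·T⁴ ⇒ S = 4σT⁴/(1−a).
S = 4·5.67×10⁻⁸·1.108×10¹¹/0.400.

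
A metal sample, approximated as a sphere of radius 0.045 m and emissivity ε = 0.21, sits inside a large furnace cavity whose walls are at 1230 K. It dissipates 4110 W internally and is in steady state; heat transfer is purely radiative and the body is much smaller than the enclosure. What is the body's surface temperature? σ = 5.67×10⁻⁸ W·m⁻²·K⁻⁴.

For a small grey body in a large enclosure, net radiated power = εσA(T⁴ − T_w⁴).
Steady state: P = εσA(T⁴ − T_w⁴) with A = 4πr² = 0.02545 m².
T⁴ = P/(εσA) + T_w⁴ = 4110/(0.21·5.67×10⁻⁸·0.02545) + (1230)⁴
    = 1.356×10¹³ + 2.289×10¹² = 1.585×10¹³ K⁴.

T ≈ 2000 K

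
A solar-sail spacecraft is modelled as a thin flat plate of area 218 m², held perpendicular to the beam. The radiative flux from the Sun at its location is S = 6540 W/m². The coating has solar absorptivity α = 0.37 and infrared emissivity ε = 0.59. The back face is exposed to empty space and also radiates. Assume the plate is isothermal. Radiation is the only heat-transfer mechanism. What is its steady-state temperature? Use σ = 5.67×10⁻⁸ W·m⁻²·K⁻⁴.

T ≈ 436 K

At equilibrium, absorbed power = emitted power.
Absorbing cross-section = A = 218.0 m²; emitting surface = 2A = 436.0 m² (ratio 2).
αS·A_cross = εσ·A_surf·T⁴  ⇒  T⁴ = αS/(ε·2σ).
T⁴ = 0.370·6540/(0.59·2·5.67×10⁻⁸) = 3.617×10¹⁰ K⁴.
T = (3.617×10¹⁰)^(1/4).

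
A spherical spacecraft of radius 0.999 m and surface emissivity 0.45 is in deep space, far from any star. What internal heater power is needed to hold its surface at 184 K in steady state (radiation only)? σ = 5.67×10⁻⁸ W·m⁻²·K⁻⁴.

P = εσ·4πr²·T⁴.
4πr² = 12.54 m²; T⁴ = 1.146×10⁹ K⁴.
P = 0.45·5.67×10⁻⁸·12.54·1.146×10⁹.

P ≈ 367 W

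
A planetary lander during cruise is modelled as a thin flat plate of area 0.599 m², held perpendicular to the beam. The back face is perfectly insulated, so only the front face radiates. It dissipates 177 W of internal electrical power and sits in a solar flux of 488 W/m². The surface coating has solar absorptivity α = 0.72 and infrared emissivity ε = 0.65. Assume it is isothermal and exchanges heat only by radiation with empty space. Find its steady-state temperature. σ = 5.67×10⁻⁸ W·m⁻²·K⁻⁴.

At steady state, absorbed solar power + internal power = radiated power.
Absorbed: α·S·A_cross = 0.72·488·0.5990 = 210.5 W (cross-section A).
Total input = 210.5 + 177 = 387.5 W.
Radiated: εσ·A_surf·T⁴ with A_surf = A = 0.5990 m².
T⁴ = 387.5/(0.65·5.67×10⁻⁸·0.5990) = 1.755×10¹⁰ K⁴.

T ≈ 364 K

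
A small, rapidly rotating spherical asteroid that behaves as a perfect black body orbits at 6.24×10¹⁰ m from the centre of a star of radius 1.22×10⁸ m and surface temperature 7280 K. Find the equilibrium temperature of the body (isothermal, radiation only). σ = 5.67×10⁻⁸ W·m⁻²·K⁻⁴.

T ≈ 228 K

The star's surface emits σT_*⁴; at distance d the flux is S = σT_*⁴(R_*/d)².
S = 5.67×10⁻⁸·(7280)⁴·(1.22×10⁸/6.24×10¹⁰)² = 608.8 W/m².
For an isothermal sphere T⁴ = (1−a)S/(4σ) = 2.684×10⁹ K⁴.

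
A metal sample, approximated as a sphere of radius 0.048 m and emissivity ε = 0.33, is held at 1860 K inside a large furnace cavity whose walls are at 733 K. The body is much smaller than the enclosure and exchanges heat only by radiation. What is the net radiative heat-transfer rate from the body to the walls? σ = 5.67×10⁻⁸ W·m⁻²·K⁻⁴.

For a small grey body in a large enclosure: P_net = εσA(T_body⁴ − T_wall⁴).
A = 4πr² = 0.02895 m²; T_body⁴ − T_wall⁴ = 1.197×10¹³ − 2.887×10¹¹ = 1.168×10¹³ K⁴.
|P_net| = 0.33·5.67×10⁻⁸·0.02895·1.168×10¹³.

P_net ≈ 6330 W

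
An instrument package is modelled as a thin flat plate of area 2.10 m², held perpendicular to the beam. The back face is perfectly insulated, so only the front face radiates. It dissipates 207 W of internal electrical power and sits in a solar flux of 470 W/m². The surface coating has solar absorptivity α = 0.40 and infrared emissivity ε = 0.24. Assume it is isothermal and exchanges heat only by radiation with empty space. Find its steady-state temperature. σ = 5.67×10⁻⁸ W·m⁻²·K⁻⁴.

T ≈ 381 K

At steady state, absorbed solar power + internal power = radiated power.
Absorbed: α·S·A_cross = 0.40·470·2.100 = 394.8 W (cross-section A).
Total input = 394.8 + 207 = 601.8 W.
Radiated: εσ·A_surf·T⁴ with A_surf = A = 2.100 m².
T⁴ = 601.8/(0.24·5.67×10⁻⁸·2.100) = 2.106×10¹⁰ K⁴.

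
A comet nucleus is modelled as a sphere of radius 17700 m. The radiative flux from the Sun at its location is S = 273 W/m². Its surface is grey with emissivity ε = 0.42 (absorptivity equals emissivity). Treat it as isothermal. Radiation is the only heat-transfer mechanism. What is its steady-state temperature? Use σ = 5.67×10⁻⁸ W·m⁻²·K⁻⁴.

T ≈ 186 K

At equilibrium, absorbed power = emitted power.
Absorbing cross-section = πr² = 9.842×10⁸ m²; emitting surface = 4πr² = 3.937×10⁹ m² (ratio 4).
εS·A_cross = εσ·A_surf·T⁴  ⇒  T⁴ = S/(4σ)   (ε cancels).
T⁴ = 273/(4·5.67×10⁻⁸) = 1.204×10⁹ K⁴.
T = (1.204×10⁹)^(1/4).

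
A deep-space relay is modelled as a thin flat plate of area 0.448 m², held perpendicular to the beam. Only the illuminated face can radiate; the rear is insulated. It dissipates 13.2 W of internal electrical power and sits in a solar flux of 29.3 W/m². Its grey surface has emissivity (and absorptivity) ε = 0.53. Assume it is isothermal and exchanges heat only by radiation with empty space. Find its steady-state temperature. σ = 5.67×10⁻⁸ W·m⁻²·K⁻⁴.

At steady state, absorbed solar power + internal power = radiated power.
Absorbed: α·S·A_cross = 0.53·29.3·0.4480 = 6.957 W (cross-section A).
Total input = 6.957 + 13.2 = 20.16 W.
Radiated: εσ·A_surf·T⁴ with A_surf = A = 0.4480 m².
T⁴ = 20.16/(0.53·5.67×10⁻⁸·0.4480) = 1.497×10⁹ K⁴.

T ≈ 197 K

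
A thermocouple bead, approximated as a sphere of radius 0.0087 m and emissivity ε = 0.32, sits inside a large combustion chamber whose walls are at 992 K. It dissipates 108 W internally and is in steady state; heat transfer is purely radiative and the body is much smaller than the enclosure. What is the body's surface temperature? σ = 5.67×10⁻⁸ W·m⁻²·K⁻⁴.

For a small grey body in a large enclosure, net radiated power = εσA(T⁴ − T_w⁴).
Steady state: P = εσA(T⁴ − T_w⁴) with A = 4πr² = 9.511×10⁻⁴ m².
T⁴ = P/(εσA) + T_w⁴ = 108/(0.32·5.67×10⁻⁸·9.511×10⁻⁴) + (992)⁴
    = 6.258×10¹² + 9.684×10¹¹ = 7.226×10¹² K⁴.

T ≈ 1640 K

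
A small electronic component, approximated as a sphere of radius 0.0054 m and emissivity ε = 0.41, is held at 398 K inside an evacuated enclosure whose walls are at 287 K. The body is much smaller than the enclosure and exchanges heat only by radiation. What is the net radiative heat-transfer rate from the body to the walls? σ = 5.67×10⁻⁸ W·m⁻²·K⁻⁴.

For a small grey body in a large enclosure: P_net = εσA(T_body⁴ − T_wall⁴).
A = 4πr² = 3.664×10⁻⁴ m²; T_body⁴ − T_wall⁴ = 2.509×10¹⁰ − 6.785×10⁹ = 1.831×10¹⁰ K⁴.
|P_net| = 0.41·5.67×10⁻⁸·3.664×10⁻⁴·1.831×10¹⁰.

P_net ≈ 0.156 W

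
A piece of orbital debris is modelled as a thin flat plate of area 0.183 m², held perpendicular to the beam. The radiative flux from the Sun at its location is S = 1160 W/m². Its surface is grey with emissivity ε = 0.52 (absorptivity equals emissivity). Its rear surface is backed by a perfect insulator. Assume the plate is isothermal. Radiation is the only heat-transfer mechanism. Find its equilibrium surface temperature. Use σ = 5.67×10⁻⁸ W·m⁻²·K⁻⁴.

At equilibrium, absorbed power = emitted power.
Absorbing cross-section = A = 0.1830 m²; emitting surface = A = 0.1830 m² (ratio 1).
εS·A_cross = εσ·A_surf·T⁴  ⇒  T⁴ = S/(1σ)   (ε cancels).
T⁴ = 1160/(1·5.67×10⁻⁸) = 2.046×10¹⁰ K⁴.
T = (2.046×10¹⁰)^(1/4).

T ≈ 378 K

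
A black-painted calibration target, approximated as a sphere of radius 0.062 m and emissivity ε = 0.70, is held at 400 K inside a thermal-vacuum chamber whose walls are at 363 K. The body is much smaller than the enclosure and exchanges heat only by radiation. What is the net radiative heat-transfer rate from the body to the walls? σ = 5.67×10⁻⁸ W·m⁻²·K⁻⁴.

P_net ≈ 15.8 W

For a small grey body in a large enclosure: P_net = εσA(T_body⁴ − T_wall⁴).
A = 4πr² = 0.04831 m²; T_body⁴ − T_wall⁴ = 2.560×10¹⁰ − 1.736×10¹⁰ = 8.237×10⁹ K⁴.
|P_net| = 0.70·5.67×10⁻⁸·0.04831·8.237×10⁹.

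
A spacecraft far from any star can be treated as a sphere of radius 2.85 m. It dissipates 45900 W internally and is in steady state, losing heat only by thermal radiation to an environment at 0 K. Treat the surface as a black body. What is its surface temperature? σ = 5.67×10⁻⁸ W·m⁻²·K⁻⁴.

Steady state: internal power = radiated power, P = εσA T⁴.
Radiating area A = 4πr² = 102.1 m².
T⁴ = P/(εσA) = 45900/(1.0·5.67×10⁻⁸·102.1) = 7.931×10⁹ K⁴.
T = (7.931×10⁹)^(1/4).

T ≈ 298 K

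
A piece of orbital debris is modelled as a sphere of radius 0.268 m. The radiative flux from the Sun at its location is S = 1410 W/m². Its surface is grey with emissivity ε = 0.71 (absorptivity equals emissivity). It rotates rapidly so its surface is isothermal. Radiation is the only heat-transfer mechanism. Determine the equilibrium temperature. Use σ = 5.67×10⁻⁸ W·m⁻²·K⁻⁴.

At equilibrium, absorbed power = emitted power.
Absorbing cross-section = πr² = 0.2256 m²; emitting surface = 4πr² = 0.9026 m² (ratio 4).
εS·A_cross = εσ·A_surf·T⁴  ⇒  T⁴ = S/(4σ)   (ε cancels).
T⁴ = 1410/(4·5.67×10⁻⁸) = 6.217×10⁹ K⁴.
T = (6.217×10⁹)^(1/4).

T ≈ 281 K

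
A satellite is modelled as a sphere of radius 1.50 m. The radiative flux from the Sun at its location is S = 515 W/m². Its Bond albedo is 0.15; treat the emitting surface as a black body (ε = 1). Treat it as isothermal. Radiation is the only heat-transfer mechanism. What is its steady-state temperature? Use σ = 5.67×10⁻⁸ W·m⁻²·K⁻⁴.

T ≈ 210 K

At equilibrium, absorbed power = emitted power.
Absorbing cross-section = πr² = 7.069 m²; emitting surface = 4πr² = 28.27 m² (ratio 4).
(1−a)S·A_cross = εσ·A_surf·T⁴  ⇒  T⁴ = (1−a)S/(4σ).
T⁴ = 0.850·515/(4·5.67×10⁻⁸) = 1.930×10⁹ K⁴.
T = (1.930×10⁹)^(1/4).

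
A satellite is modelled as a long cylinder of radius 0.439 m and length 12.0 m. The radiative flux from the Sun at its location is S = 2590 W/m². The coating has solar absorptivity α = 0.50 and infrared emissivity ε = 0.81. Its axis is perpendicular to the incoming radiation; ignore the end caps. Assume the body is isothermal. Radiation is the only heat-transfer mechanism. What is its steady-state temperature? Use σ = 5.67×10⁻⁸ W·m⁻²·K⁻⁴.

T ≈ 308 K

At equilibrium, absorbed power = emitted power.
Absorbing cross-section = 2rL = 10.54 m²; emitting surface = 2πrL = 33.10 m² (ratio π).
αS·A_cross = εσ·A_surf·T⁴  ⇒  T⁴ = αS/(ε·πσ).
T⁴ = 0.500·2590/(0.81·π·5.67×10⁻⁸) = 8.975×10⁹ K⁴.
T = (8.975×10⁹)^(1/4).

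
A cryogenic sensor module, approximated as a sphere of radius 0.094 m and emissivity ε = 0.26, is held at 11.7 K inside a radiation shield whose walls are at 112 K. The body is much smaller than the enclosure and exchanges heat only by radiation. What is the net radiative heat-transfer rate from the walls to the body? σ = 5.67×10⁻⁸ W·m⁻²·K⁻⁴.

P_net ≈ 0.258 W

For a small grey body in a large enclosure: P_net = εσA(T_body⁴ − T_wall⁴).
A = 4πr² = 0.1110 m²; T_body⁴ − T_wall⁴ = 18740 − 1.574×10⁸ = -1.573×10⁸ K⁴.
|P_net| = 0.26·5.67×10⁻⁸·0.1110·1.573×10⁸.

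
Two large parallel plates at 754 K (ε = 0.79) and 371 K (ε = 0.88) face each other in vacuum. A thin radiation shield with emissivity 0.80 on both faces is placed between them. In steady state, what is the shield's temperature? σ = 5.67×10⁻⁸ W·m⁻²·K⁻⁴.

In steady state the net flux on the hot side equals that on the cold side.
σ(T₁⁴−T_s⁴)/D₁ = σ(T_s⁴−T₂⁴)/D₂, with D₁ = 1/ε₁+1/ε_s−1 = 1.516, D₂ = 1/ε_s+1/ε₂−1 = 1.386.
Solve for T_s⁴: T_s⁴ = (D₂·T₁⁴ + D₁·T₂⁴)/(D₁+D₂) = 1.643×10¹¹ K⁴.

T_s ≈ 637 K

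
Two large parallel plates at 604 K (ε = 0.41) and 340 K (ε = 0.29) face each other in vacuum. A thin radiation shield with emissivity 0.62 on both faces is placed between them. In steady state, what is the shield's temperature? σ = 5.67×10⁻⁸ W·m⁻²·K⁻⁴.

In steady state the net flux on the hot side equals that on the cold side.
σ(T₁⁴−T_s⁴)/D₁ = σ(T_s⁴−T₂⁴)/D₂, with D₁ = 1/ε₁+1/ε_s−1 = 3.052, D₂ = 1/ε_s+1/ε₂−1 = 4.061.
Solve for T_s⁴: T_s⁴ = (D₂·T₁⁴ + D₁·T₂⁴)/(D₁+D₂) = 8.172×10¹⁰ K⁴.

T_s ≈ 535 K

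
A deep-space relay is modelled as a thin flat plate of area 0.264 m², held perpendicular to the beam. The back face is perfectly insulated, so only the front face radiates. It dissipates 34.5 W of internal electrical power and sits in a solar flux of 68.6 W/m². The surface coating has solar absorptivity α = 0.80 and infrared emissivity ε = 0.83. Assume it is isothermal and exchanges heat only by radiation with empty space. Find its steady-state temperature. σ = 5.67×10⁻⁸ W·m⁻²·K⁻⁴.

T ≈ 251 K

At steady state, absorbed solar power + internal power = radiated power.
Absorbed: α·S·A_cross = 0.80·68.6·0.2640 = 14.49 W (cross-section A).
Total input = 14.49 + 34.5 = 48.99 W.
Radiated: εσ·A_surf·T⁴ with A_surf = A = 0.2640 m².
T⁴ = 48.99/(0.83·5.67×10⁻⁸·0.2640) = 3.943×10⁹ K⁴.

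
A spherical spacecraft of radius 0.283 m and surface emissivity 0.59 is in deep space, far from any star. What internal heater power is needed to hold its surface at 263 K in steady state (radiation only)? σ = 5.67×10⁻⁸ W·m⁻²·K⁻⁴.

P ≈ 161 W

P = εσ·4πr²·T⁴.
4πr² = 1.006 m²; T⁴ = 4.784×10⁹ K⁴.
P = 0.59·5.67×10⁻⁸·1.006·4.784×10⁹.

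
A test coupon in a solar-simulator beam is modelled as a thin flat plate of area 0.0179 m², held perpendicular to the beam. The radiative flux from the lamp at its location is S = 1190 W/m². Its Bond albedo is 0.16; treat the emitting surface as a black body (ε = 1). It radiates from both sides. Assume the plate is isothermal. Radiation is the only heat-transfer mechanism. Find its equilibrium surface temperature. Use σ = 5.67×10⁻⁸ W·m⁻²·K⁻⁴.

T ≈ 306 K

At equilibrium, absorbed power = emitted power.
Absorbing cross-section = A = 0.01790 m²; emitting surface = 2A = 0.03580 m² (ratio 2).
(1−a)S·A_cross = εσ·A_surf·T⁴  ⇒  T⁴ = (1−a)S/(2σ).
T⁴ = 0.840·1190/(2·5.67×10⁻⁸) = 8.815×10⁹ K⁴.
T = (8.815×10⁹)^(1/4).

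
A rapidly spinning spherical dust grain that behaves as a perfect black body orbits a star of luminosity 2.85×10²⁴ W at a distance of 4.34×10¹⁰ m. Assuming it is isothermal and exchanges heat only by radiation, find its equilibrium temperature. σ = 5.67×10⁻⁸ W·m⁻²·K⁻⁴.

First find the stellar flux at distance d: S = L/(4πd²) = 2.85×10²⁴/(4π·(4.34×10¹⁰)²) = 120.4 W/m².
For an isothermal sphere, absorbed (1−a)S·πr² = emitted σ·4πr²·T⁴, so T⁴ = (1−a)S/(4σ).
T⁴ = 1.00·120.4/(4·5.67×10⁻⁸) = 5.309×10⁸ K⁴.

T ≈ 152 K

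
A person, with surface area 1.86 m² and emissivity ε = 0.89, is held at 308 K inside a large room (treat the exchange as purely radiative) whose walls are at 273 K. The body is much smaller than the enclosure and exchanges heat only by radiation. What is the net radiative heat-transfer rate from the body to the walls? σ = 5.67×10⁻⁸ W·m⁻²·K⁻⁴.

For a small grey body in a large enclosure: P_net = εσA(T_body⁴ − T_wall⁴).
A = 1.86 m²; T_body⁴ − T_wall⁴ = 8.999×10⁹ − 5.555×10⁹ = 3.445×10⁹ K⁴.
|P_net| = 0.89·5.67×10⁻⁸·1.860·3.445×10⁹.

P_net ≈ 323 W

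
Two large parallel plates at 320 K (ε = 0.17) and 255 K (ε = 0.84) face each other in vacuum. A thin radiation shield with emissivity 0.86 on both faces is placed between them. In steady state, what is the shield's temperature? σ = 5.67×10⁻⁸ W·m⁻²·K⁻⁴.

T_s ≈ 271 K

In steady state the net flux on the hot side equals that on the cold side.
σ(T₁⁴−T_s⁴)/D₁ = σ(T_s⁴−T₂⁴)/D₂, with D₁ = 1/ε₁+1/ε_s−1 = 6.045, D₂ = 1/ε_s+1/ε₂−1 = 1.353.
Solve for T_s⁴: T_s⁴ = (D₂·T₁⁴ + D₁·T₂⁴)/(D₁+D₂) = 5.373×10⁹ K⁴.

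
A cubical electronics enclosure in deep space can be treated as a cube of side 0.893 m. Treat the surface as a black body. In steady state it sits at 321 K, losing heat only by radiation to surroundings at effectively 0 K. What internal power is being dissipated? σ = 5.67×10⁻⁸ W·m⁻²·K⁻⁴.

P ≈ 2880 W

Steady state: P = εσA T⁴.
A = 6L² = 4.785 m²; T⁴ = (321)⁴ = 1.062×10¹⁰ K⁴.
P = 1.0 × 5.67×10⁻⁸ × 4.785 × 1.062×10¹⁰.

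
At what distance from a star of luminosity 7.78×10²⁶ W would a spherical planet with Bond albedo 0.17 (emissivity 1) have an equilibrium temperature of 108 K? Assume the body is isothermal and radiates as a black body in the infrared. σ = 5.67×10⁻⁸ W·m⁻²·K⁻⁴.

For an isothermal black-emitting sphere, (1−a)S·πr² = σ·4πr²·T⁴ ⇒ S = 4σT⁴/(1−a).
S = 4·5.67×10⁻⁸·(108)⁴/0.830 = 37.18 W/m².
Flux falls as S = L/(4πd²), so d = √(L/(4πS)) = √(7.78×10²⁶/(4π·37.18)).

d ≈ 1.29×10¹² m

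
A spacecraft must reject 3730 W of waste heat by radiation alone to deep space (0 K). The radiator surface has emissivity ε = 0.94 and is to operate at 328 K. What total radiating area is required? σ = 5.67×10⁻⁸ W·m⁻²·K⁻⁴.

A ≈ 6.05 m²

P = εσA T⁴ ⇒ A = P/(εσT⁴).
T⁴ = 1.157×10¹⁰ K⁴.
A = 3730/(0.94 × 5.67×10⁻⁸ × 1.157×10¹⁰).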